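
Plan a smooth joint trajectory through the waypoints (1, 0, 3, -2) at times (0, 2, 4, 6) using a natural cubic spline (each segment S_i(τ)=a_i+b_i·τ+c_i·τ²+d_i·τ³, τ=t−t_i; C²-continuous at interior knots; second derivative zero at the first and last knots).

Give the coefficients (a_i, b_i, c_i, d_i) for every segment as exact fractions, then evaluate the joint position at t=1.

  seg 0: a=1 b=-13/10 c=0 d=1/5
  seg 1: a=0 b=11/10 c=6/5 d=-1/2
  seg 2: a=3 b=-1/10 c=-9/5 d=3/10
S(1) = -1/10

Δ: Δ0=-1/2, Δ1=3/2, Δ2=-5/2
row 1: diag=8, rhs=12; c'=1/4, d'=3/2
row 2: denom=8−2·1/4=15/2; d'=(-24−2·3/2)/(15/2)=-18/5
back: M2=-18/5
back: M1=3/2−1/4·-18/5=12/5
M: M0=0, M1=12/5, M2=-18/5, M3=0
seg 0: a=1, c=M0/2=0, d=(M1−M0)/(6·2)=1/5, b=Δ0−h0·(2M0+M1)/6=-13/10
seg 1: a=0, c=M1/2=6/5, d=(M2−M1)/(6·2)=-1/2, b=Δ1−h1·(2M1+M2)/6=11/10
seg 2: a=3, c=M2/2=-9/5, d=(M3−M2)/(6·2)=3/10, b=Δ2−h2·(2M2+M3)/6=-1/10
t_q=1 → seg 0, τ=1; S=1+-13/10·τ+0·τ²+1/5·τ³=-1/10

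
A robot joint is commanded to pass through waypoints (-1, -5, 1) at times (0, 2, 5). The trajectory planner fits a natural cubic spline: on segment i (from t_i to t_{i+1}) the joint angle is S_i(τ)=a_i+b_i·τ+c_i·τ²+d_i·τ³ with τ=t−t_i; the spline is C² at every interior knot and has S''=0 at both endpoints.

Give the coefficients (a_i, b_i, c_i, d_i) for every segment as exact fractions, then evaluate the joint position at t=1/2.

  seg 0: a=-1 b=-14/5 c=0 d=1/5
  seg 1: a=-5 b=-2/5 c=6/5 d=-2/15
S(1/2) = -19/8

Δ: Δ0=-2, Δ1=2
row 1: diag=10, rhs=24; c'=3/10, d'=12/5
back: M1=12/5
M: M0=0, M1=12/5, M2=0
seg 0: a=-1, c=M0/2=0, d=(M1−M0)/(6·2)=1/5, b=Δ0−h0·(2M0+M1)/6=-14/5
seg 1: a=-5, c=M1/2=6/5, d=(M2−M1)/(6·3)=-2/15, b=Δ1−h1·(2M1+M2)/6=-2/5
t_q=1/2 → seg 0, τ=1/2; S=-1+-14/5·τ+0·τ²+1/5·τ³=-19/8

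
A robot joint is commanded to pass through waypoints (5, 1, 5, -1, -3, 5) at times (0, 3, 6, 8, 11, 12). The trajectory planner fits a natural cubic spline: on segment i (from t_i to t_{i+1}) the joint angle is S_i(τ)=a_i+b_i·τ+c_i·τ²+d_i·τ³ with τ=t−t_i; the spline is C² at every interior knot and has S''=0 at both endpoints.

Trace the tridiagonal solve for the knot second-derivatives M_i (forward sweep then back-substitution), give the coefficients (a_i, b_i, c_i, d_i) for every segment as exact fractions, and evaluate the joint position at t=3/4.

  seg 0: a=5 b=-6019/2499 c=0 d=2687/22491
  seg 1: a=1 b=2042/2499 c=2687/2499 d=-2257/7497
  seg 2: a=5 b=-307/357 c=-4084/2499 d=235/833
  seg 3: a=-1 b=-10025/2499 c=146/2499 d=7921/22491
  seg 4: a=-3 b=14614/2499 c=2689/833 d=-2689/2499
S(3/4) = 172943/53312

Δ: Δ0=-4/3, Δ1=4/3, Δ2=-3, Δ3=-2/3, Δ4=8
row 1: diag=12, rhs=16; c'=1/4, d'=4/3
row 2: denom=10−3·1/4=37/4; d'=(-26−3·4/3)/(37/4)=-120/37
row 3: denom=10−2·8/37=354/37; d'=(14−2·-120/37)/(354/37)=379/177
row 4: denom=8−3·37/118=833/118; d'=(52−3·379/177)/(833/118)=5378/833
back: M4=5378/833
back: M3=379/177−37/118·5378/833=292/2499
back: M2=-120/37−8/37·292/2499=-8168/2499
back: M1=4/3−1/4·-8168/2499=5374/2499
M: M0=0, M1=5374/2499, M2=-8168/2499, M3=292/2499, M4=5378/833, M5=0
seg 0: a=5, c=M0/2=0, d=(M1−M0)/(6·3)=2687/22491, b=Δ0−h0·(2M0+M1)/6=-6019/2499
seg 1: a=1, c=M1/2=2687/2499, d=(M2−M1)/(6·3)=-2257/7497, b=Δ1−h1·(2M1+M2)/6=2042/2499
seg 2: a=5, c=M2/2=-4084/2499, d=(M3−M2)/(6·2)=235/833, b=Δ2−h2·(2M2+M3)/6=-307/357
seg 3: a=-1, c=M3/2=146/2499, d=(M4−M3)/(6·3)=7921/22491, b=Δ3−h3·(2M3+M4)/6=-10025/2499
seg 4: a=-3, c=M4/2=2689/833, d=(M5−M4)/(6·1)=-2689/2499, b=Δ4−h4·(2M4+M5)/6=14614/2499
t_q=3/4 → seg 0, τ=3/4; S=5+-6019/2499·τ+0·τ²+2687/22491·τ³=172943/53312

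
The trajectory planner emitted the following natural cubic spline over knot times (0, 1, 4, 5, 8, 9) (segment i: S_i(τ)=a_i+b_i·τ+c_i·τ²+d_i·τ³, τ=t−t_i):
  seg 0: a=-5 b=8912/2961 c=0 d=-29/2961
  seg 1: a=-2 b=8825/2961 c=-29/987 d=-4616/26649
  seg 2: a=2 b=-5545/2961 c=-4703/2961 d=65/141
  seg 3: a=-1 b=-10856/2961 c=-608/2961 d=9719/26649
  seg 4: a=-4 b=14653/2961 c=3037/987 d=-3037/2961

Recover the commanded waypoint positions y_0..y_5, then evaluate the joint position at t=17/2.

y_0 = S_0(0) = a_0 = -5
y_1 = S_1(0) = a_1 = -2
y_2 = S_2(0) = a_2 = 2
y_3 = S_3(0) = a_3 = -1
y_4 = S_4(0) = a_4 = -4
y_5 = S_4(1) = 3
t_q=17/2 is in segment 4 (τ=1/2); S_4(τ)=-6985/7896

y_0=-5 y_1=-2 y_2=2 y_3=-1 y_4=-4 y_5=3
S(17/2) = -6985/7896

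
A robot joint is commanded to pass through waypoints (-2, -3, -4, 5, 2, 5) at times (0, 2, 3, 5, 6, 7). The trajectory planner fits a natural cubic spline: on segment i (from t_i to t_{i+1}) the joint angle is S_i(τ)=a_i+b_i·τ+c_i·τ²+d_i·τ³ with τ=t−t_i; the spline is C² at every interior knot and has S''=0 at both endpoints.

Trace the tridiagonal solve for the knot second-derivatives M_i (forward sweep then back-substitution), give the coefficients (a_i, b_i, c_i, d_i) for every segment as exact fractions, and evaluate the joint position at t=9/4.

Δ: Δ0=-1/2, Δ1=-1, Δ2=9/2, Δ3=-3, Δ4=3
row 1: diag=6, rhs=-3; c'=1/6, d'=-1/2
row 2: denom=6−1·1/6=35/6; d'=(33−1·-1/2)/(35/6)=201/35
row 3: denom=6−2·12/35=186/35; d'=(-45−2·201/35)/(186/35)=-659/62
row 4: denom=4−1·35/186=709/186; d'=(36−1·-659/62)/(709/186)=8673/709
back: M4=8673/709
back: M3=-659/62−35/186·8673/709=-9168/709
back: M2=201/35−12/35·-9168/709=7215/709
back: M1=-1/2−1/6·7215/709=-1557/709
M: M0=0, M1=-1557/709, M2=7215/709, M3=-9168/709, M4=8673/709, M5=0
seg 0: a=-2, c=M0/2=0, d=(M1−M0)/(6·2)=-519/2836, b=Δ0−h0·(2M0+M1)/6=329/1418
seg 1: a=-3, c=M1/2=-1557/1418, d=(M2−M1)/(6·1)=1462/709, b=Δ1−h1·(2M1+M2)/6=-2785/1418
seg 2: a=-4, c=M2/2=7215/1418, d=(M3−M2)/(6·2)=-5461/2836, b=Δ2−h2·(2M2+M3)/6=2873/1418
seg 3: a=5, c=M3/2=-4584/709, d=(M4−M3)/(6·1)=5947/1418, b=Δ3−h3·(2M3+M4)/6=-1033/1418
seg 4: a=2, c=M4/2=8673/1418, d=(M5−M4)/(6·1)=-2891/1418, b=Δ4−h4·(2M4+M5)/6=-764/709
t_q=9/4 → seg 1, τ=1/4; S=-3+-2785/1418·τ+-1557/1418·τ²+1462/709·τ³=-40015/11344

  seg 0: a=-2 b=329/1418 c=0 d=-519/2836
  seg 1: a=-3 b=-2785/1418 c=-1557/1418 d=1462/709
  seg 2: a=-4 b=2873/1418 c=7215/1418 d=-5461/2836
  seg 3: a=5 b=-1033/1418 c=-4584/709 d=5947/1418
  seg 4: a=2 b=-764/709 c=8673/1418 d=-2891/1418
S(9/4) = -40015/11344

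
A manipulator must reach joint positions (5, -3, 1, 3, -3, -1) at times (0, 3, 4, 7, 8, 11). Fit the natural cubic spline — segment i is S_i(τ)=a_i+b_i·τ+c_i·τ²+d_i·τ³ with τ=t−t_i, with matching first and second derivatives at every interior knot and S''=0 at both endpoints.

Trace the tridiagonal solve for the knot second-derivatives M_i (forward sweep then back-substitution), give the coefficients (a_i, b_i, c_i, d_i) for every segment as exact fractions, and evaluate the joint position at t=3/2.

  seg 0: a=5 b=-5926/1131 c=0 d=970/3393
  seg 1: a=-3 b=2804/1131 c=970/377 d=-1190/1131
  seg 2: a=1 b=5054/1131 c=-220/377 d=-80/351
  seg 3: a=3 b=-5866/1131 c=-2980/1131 d=2060/1131
  seg 4: a=-3 b=-1882/377 c=3200/1131 d=-3200/10179
S(3/2) = -2857/1508

Δ: Δ0=-8/3, Δ1=4, Δ2=2/3, Δ3=-6, Δ4=2/3
row 1: diag=8, rhs=40; c'=1/8, d'=5
row 2: denom=8−1·1/8=63/8; d'=(-20−1·5)/(63/8)=-200/63
row 3: denom=8−3·8/21=48/7; d'=(-40−3·-200/63)/(48/7)=-40/9
row 4: denom=8−1·7/48=377/48; d'=(40−1·-40/9)/(377/48)=6400/1131
back: M4=6400/1131
back: M3=-40/9−7/48·6400/1131=-5960/1131
back: M2=-200/63−8/21·-5960/1131=-440/377
back: M1=5−1/8·-440/377=1940/377
M: M0=0, M1=1940/377, M2=-440/377, M3=-5960/1131, M4=6400/1131, M5=0
seg 0: a=5, c=M0/2=0, d=(M1−M0)/(6·3)=970/3393, b=Δ0−h0·(2M0+M1)/6=-5926/1131
seg 1: a=-3, c=M1/2=970/377, d=(M2−M1)/(6·1)=-1190/1131, b=Δ1−h1·(2M1+M2)/6=2804/1131
seg 2: a=1, c=M2/2=-220/377, d=(M3−M2)/(6·3)=-80/351, b=Δ2−h2·(2M2+M3)/6=5054/1131
seg 3: a=3, c=M3/2=-2980/1131, d=(M4−M3)/(6·1)=2060/1131, b=Δ3−h3·(2M3+M4)/6=-5866/1131
seg 4: a=-3, c=M4/2=3200/1131, d=(M5−M4)/(6·3)=-3200/10179, b=Δ4−h4·(2M4+M5)/6=-1882/377
t_q=3/2 → seg 0, τ=3/2; S=5+-5926/1131·τ+0·τ²+970/3393·τ³=-2857/1508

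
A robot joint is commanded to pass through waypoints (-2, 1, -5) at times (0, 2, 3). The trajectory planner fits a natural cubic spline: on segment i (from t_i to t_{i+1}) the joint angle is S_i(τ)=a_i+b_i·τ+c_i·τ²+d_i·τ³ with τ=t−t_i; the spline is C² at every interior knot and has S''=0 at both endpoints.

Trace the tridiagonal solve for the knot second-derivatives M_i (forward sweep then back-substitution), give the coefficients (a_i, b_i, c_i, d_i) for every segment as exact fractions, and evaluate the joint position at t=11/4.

  seg 0: a=-2 b=4 c=0 d=-5/8
  seg 1: a=1 b=-7/2 c=-15/4 d=5/4
S(11/4) = -821/256

Δ: Δ0=3/2, Δ1=-6
row 1: diag=6, rhs=-45; c'=1/6, d'=-15/2
back: M1=-15/2
M: M0=0, M1=-15/2, M2=0
seg 0: a=-2, c=M0/2=0, d=(M1−M0)/(6·2)=-5/8, b=Δ0−h0·(2M0+M1)/6=4
seg 1: a=1, c=M1/2=-15/4, d=(M2−M1)/(6·1)=5/4, b=Δ1−h1·(2M1+M2)/6=-7/2
t_q=11/4 → seg 1, τ=3/4; S=1+-7/2·τ+-15/4·τ²+5/4·τ³=-821/256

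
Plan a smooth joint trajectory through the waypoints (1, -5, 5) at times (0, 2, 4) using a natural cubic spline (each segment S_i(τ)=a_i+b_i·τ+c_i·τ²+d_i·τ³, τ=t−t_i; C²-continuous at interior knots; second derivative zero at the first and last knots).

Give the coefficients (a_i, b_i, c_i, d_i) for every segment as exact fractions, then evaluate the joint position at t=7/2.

Δ: Δ0=-3, Δ1=5
row 1: diag=8, rhs=48; c'=1/4, d'=6
back: M1=6
M: M0=0, M1=6, M2=0
seg 0: a=1, c=M0/2=0, d=(M1−M0)/(6·2)=1/2, b=Δ0−h0·(2M0+M1)/6=-5
seg 1: a=-5, c=M1/2=3, d=(M2−M1)/(6·2)=-1/2, b=Δ1−h1·(2M1+M2)/6=1
t_q=7/2 → seg 1, τ=3/2; S=-5+1·τ+3·τ²+-1/2·τ³=25/16

  seg 0: a=1 b=-5 c=0 d=1/2
  seg 1: a=-5 b=1 c=3 d=-1/2
S(7/2) = 25/16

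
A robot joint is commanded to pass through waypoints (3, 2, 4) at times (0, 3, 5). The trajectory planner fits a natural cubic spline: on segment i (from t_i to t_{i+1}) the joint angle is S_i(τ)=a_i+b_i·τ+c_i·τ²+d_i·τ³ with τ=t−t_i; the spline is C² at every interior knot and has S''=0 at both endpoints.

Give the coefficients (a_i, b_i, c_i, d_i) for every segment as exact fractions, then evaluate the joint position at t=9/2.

Δ: Δ0=-1/3, Δ1=1
row 1: diag=10, rhs=8; c'=1/5, d'=4/5
back: M1=4/5
M: M0=0, M1=4/5, M2=0
seg 0: a=3, c=M0/2=0, d=(M1−M0)/(6·3)=2/45, b=Δ0−h0·(2M0+M1)/6=-11/15
seg 1: a=2, c=M1/2=2/5, d=(M2−M1)/(6·2)=-1/15, b=Δ1−h1·(2M1+M2)/6=7/15
t_q=9/2 → seg 1, τ=3/2; S=2+7/15·τ+2/5·τ²+-1/15·τ³=27/8

  seg 0: a=3 b=-11/15 c=0 d=2/45
  seg 1: a=2 b=7/15 c=2/5 d=-1/15
S(9/2) = 27/8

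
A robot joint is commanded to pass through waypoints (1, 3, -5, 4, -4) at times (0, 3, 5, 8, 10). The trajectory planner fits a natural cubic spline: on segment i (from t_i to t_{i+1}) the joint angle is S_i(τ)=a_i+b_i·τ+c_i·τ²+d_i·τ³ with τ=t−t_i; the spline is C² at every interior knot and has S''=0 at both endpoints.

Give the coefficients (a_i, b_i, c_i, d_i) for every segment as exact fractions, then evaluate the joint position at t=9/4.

Δ: Δ0=2/3, Δ1=-4, Δ2=3, Δ3=-4
row 1: diag=10, rhs=-28; c'=1/5, d'=-14/5
row 2: denom=10−2·1/5=48/5; d'=(42−2·-14/5)/(48/5)=119/24
row 3: denom=10−3·5/16=145/16; d'=(-42−3·119/24)/(145/16)=-182/29
back: M3=-182/29
back: M2=119/24−5/16·-182/29=602/87
back: M1=-14/5−1/5·602/87=-364/87
M: M0=0, M1=-364/87, M2=602/87, M3=-182/29, M4=0
seg 0: a=1, c=M0/2=0, d=(M1−M0)/(6·3)=-182/783, b=Δ0−h0·(2M0+M1)/6=80/29
seg 1: a=3, c=M1/2=-182/87, d=(M2−M1)/(6·2)=161/174, b=Δ1−h1·(2M1+M2)/6=-102/29
seg 2: a=-5, c=M2/2=301/87, d=(M3−M2)/(6·3)=-574/783, b=Δ2−h2·(2M2+M3)/6=-68/87
seg 3: a=4, c=M3/2=-91/29, d=(M4−M3)/(6·2)=91/174, b=Δ3−h3·(2M3+M4)/6=16/87
t_q=9/4 → seg 0, τ=9/4; S=1+80/29·τ+0·τ²+-182/783·τ³=4231/928

  seg 0: a=1 b=80/29 c=0 d=-182/783
  seg 1: a=3 b=-102/29 c=-182/87 d=161/174
  seg 2: a=-5 b=-68/87 c=301/87 d=-574/783
  seg 3: a=4 b=16/87 c=-91/29 d=91/174
S(9/4) = 4231/928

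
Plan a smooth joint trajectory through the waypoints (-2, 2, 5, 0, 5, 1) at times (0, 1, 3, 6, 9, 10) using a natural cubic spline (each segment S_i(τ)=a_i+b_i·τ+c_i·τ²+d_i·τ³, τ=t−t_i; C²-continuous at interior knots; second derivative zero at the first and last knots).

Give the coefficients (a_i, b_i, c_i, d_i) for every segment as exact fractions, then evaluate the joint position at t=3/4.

  seg 0: a=-2 b=3157/740 c=0 d=-197/740
  seg 1: a=2 b=1283/370 c=-591/740 d=-137/1480
  seg 2: a=5 b=-31/37 c=-501/370 d=97/270
  seg 3: a=0 b=273/370 c=1043/555 d=-5227/9990
  seg 4: a=5 b=-391/185 c=-1047/370 d=349/370
S(3/4) = 51497/47360

Δ: Δ0=4, Δ1=3/2, Δ2=-5/3, Δ3=5/3, Δ4=-4
row 1: diag=6, rhs=-15; c'=1/3, d'=-5/2
row 2: denom=10−2·1/3=28/3; d'=(-19−2·-5/2)/(28/3)=-3/2
row 3: denom=12−3·9/28=309/28; d'=(20−3·-3/2)/(309/28)=686/309
row 4: denom=8−3·28/103=740/103; d'=(-34−3·686/309)/(740/103)=-1047/185
back: M4=-1047/185
back: M3=686/309−28/103·-1047/185=2086/555
back: M2=-3/2−9/28·2086/555=-501/185
back: M1=-5/2−1/3·-501/185=-591/370
M: M0=0, M1=-591/370, M2=-501/185, M3=2086/555, M4=-1047/185, M5=0
seg 0: a=-2, c=M0/2=0, d=(M1−M0)/(6·1)=-197/740, b=Δ0−h0·(2M0+M1)/6=3157/740
seg 1: a=2, c=M1/2=-591/740, d=(M2−M1)/(6·2)=-137/1480, b=Δ1−h1·(2M1+M2)/6=1283/370
seg 2: a=5, c=M2/2=-501/370, d=(M3−M2)/(6·3)=97/270, b=Δ2−h2·(2M2+M3)/6=-31/37
seg 3: a=0, c=M3/2=1043/555, d=(M4−M3)/(6·3)=-5227/9990, b=Δ3−h3·(2M3+M4)/6=273/370
seg 4: a=5, c=M4/2=-1047/370, d=(M5−M4)/(6·1)=349/370, b=Δ4−h4·(2M4+M5)/6=-391/185
t_q=3/4 → seg 0, τ=3/4; S=-2+3157/740·τ+0·τ²+-197/740·τ³=51497/47360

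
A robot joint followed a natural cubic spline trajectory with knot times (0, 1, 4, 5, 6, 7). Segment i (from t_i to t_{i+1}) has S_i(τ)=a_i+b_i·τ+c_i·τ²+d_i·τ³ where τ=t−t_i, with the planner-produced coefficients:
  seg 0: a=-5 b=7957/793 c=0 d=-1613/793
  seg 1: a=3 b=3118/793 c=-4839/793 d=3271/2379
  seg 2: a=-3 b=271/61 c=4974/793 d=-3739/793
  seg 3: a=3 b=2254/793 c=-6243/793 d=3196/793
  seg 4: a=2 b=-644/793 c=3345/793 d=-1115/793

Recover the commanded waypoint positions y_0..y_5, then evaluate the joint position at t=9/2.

y_0 = S_0(0) = a_0 = -5
y_1 = S_1(0) = a_1 = 3
y_2 = S_2(0) = a_2 = -3
y_3 = S_3(0) = a_3 = 3
y_4 = S_4(0) = a_4 = 2
y_5 = S_4(1) = 4
t_q=9/2 is in segment 2 (τ=1/2); S_2(τ)=1269/6344

y_0=-5 y_1=3 y_2=-3 y_3=3 y_4=2 y_5=4
S(9/2) = 1269/6344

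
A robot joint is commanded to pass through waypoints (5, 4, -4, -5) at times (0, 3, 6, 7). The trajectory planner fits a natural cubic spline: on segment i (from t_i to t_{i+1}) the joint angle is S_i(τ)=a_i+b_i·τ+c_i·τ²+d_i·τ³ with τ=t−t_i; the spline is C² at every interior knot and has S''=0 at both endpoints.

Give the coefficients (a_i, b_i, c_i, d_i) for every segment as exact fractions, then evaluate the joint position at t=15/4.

  seg 0: a=5 b=14/29 c=0 d=-71/783
  seg 1: a=4 b=-57/29 c=-71/87 d=152/783
  seg 2: a=-4 b=-47/29 c=27/29 d=-9/29
S(15/4) = 997/464

Δ: Δ0=-1/3, Δ1=-8/3, Δ2=-1
row 1: diag=12, rhs=-14; c'=1/4, d'=-7/6
row 2: denom=8−3·1/4=29/4; d'=(10−3·-7/6)/(29/4)=54/29
back: M2=54/29
back: M1=-7/6−1/4·54/29=-142/87
M: M0=0, M1=-142/87, M2=54/29, M3=0
seg 0: a=5, c=M0/2=0, d=(M1−M0)/(6·3)=-71/783, b=Δ0−h0·(2M0+M1)/6=14/29
seg 1: a=4, c=M1/2=-71/87, d=(M2−M1)/(6·3)=152/783, b=Δ1−h1·(2M1+M2)/6=-57/29
seg 2: a=-4, c=M2/2=27/29, d=(M3−M2)/(6·1)=-9/29, b=Δ2−h2·(2M2+M3)/6=-47/29
t_q=15/4 → seg 1, τ=3/4; S=4+-57/29·τ+-71/87·τ²+152/783·τ³=997/464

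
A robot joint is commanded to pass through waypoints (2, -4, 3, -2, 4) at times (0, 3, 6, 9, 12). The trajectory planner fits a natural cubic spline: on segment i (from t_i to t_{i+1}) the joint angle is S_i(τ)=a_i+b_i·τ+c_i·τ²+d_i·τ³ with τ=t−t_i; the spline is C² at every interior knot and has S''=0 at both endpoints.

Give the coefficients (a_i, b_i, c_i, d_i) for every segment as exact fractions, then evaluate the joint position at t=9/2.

Δ: Δ0=-2, Δ1=7/3, Δ2=-5/3, Δ3=2
row 1: diag=12, rhs=26; c'=1/4, d'=13/6
row 2: denom=12−3·1/4=45/4; d'=(-24−3·13/6)/(45/4)=-122/45
row 3: denom=12−3·4/15=56/5; d'=(22−3·-122/45)/(56/5)=113/42
back: M3=113/42
back: M2=-122/45−4/15·113/42=-24/7
back: M1=13/6−1/4·-24/7=127/42
M: M0=0, M1=127/42, M2=-24/7, M3=113/42, M4=0
seg 0: a=2, c=M0/2=0, d=(M1−M0)/(6·3)=127/756, b=Δ0−h0·(2M0+M1)/6=-295/84
seg 1: a=-4, c=M1/2=127/84, d=(M2−M1)/(6·3)=-271/756, b=Δ1−h1·(2M1+M2)/6=43/42
seg 2: a=3, c=M2/2=-12/7, d=(M3−M2)/(6·3)=257/756, b=Δ2−h2·(2M2+M3)/6=5/12
seg 3: a=-2, c=M3/2=113/84, d=(M4−M3)/(6·3)=-113/756, b=Δ3−h3·(2M3+M4)/6=-29/42
t_q=9/2 → seg 1, τ=3/2; S=-4+43/42·τ+127/84·τ²+-271/756·τ³=-61/224

  seg 0: a=2 b=-295/84 c=0 d=127/756
  seg 1: a=-4 b=43/42 c=127/84 d=-271/756
  seg 2: a=3 b=5/12 c=-12/7 d=257/756
  seg 3: a=-2 b=-29/42 c=113/84 d=-113/756
S(9/2) = -61/224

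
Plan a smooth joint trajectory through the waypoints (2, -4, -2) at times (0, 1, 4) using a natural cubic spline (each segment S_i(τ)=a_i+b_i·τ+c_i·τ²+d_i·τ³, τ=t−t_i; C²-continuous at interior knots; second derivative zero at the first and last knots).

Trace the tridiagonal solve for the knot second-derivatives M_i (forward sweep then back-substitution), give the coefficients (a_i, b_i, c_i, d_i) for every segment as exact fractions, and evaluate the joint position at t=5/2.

Δ: Δ0=-6, Δ1=2/3
row 1: diag=8, rhs=40; c'=3/8, d'=5
back: M1=5
M: M0=0, M1=5, M2=0
seg 0: a=2, c=M0/2=0, d=(M1−M0)/(6·1)=5/6, b=Δ0−h0·(2M0+M1)/6=-41/6
seg 1: a=-4, c=M1/2=5/2, d=(M2−M1)/(6·3)=-5/18, b=Δ1−h1·(2M1+M2)/6=-13/3
t_q=5/2 → seg 1, τ=3/2; S=-4+-13/3·τ+5/2·τ²+-5/18·τ³=-93/16

  seg 0: a=2 b=-41/6 c=0 d=5/6
  seg 1: a=-4 b=-13/3 c=5/2 d=-5/18
S(5/2) = -93/16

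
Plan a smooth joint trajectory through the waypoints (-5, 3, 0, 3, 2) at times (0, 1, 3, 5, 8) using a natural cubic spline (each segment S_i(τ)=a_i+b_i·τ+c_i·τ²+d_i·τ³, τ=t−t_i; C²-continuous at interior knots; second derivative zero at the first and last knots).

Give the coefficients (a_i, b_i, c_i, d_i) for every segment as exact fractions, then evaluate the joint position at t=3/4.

Δ: Δ0=8, Δ1=-3/2, Δ2=3/2, Δ3=-1/3
row 1: diag=6, rhs=-57; c'=1/3, d'=-19/2
row 2: denom=8−2·1/3=22/3; d'=(18−2·-19/2)/(22/3)=111/22
row 3: denom=10−2·3/11=104/11; d'=(-11−2·111/22)/(104/11)=-29/13
back: M3=-29/13
back: M2=111/22−3/11·-29/13=147/26
back: M1=-19/2−1/3·147/26=-148/13
M: M0=0, M1=-148/13, M2=147/26, M3=-29/13, M4=0
seg 0: a=-5, c=M0/2=0, d=(M1−M0)/(6·1)=-74/39, b=Δ0−h0·(2M0+M1)/6=386/39
seg 1: a=3, c=M1/2=-74/13, d=(M2−M1)/(6·2)=443/312, b=Δ1−h1·(2M1+M2)/6=164/39
seg 2: a=0, c=M2/2=147/52, d=(M3−M2)/(6·2)=-205/312, b=Δ2−h2·(2M2+M3)/6=-119/78
seg 3: a=3, c=M3/2=-29/26, d=(M4−M3)/(6·3)=29/234, b=Δ3−h3·(2M3+M4)/6=74/39
t_q=3/4 → seg 0, τ=3/4; S=-5+386/39·τ+0·τ²+-74/39·τ³=675/416

  seg 0: a=-5 b=386/39 c=0 d=-74/39
  seg 1: a=3 b=164/39 c=-74/13 d=443/312
  seg 2: a=0 b=-119/78 c=147/52 d=-205/312
  seg 3: a=3 b=74/39 c=-29/26 d=29/234
S(3/4) = 675/416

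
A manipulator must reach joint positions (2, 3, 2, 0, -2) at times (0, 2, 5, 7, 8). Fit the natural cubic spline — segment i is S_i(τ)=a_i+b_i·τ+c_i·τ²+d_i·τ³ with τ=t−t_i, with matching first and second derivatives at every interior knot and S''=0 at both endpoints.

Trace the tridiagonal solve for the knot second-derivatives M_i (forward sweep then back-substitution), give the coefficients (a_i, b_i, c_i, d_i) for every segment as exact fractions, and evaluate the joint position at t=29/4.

  seg 0: a=2 b=1003/1518 c=0 d=-61/1518
  seg 1: a=3 b=271/1518 c=-61/253 d=107/4554
  seg 2: a=2 b=-481/759 c=-15/506 d=-233/3036
  seg 3: a=0 b=-1270/759 c=-124/253 d=124/759
S(29/4) = -1807/4048

Δ: Δ0=1/2, Δ1=-1/3, Δ2=-1, Δ3=-2
row 1: diag=10, rhs=-5; c'=3/10, d'=-1/2
row 2: denom=10−3·3/10=91/10; d'=(-4−3·-1/2)/(91/10)=-25/91
row 3: denom=6−2·20/91=506/91; d'=(-6−2·-25/91)/(506/91)=-248/253
back: M3=-248/253
back: M2=-25/91−20/91·-248/253=-15/253
back: M1=-1/2−3/10·-15/253=-122/253
M: M0=0, M1=-122/253, M2=-15/253, M3=-248/253, M4=0
seg 0: a=2, c=M0/2=0, d=(M1−M0)/(6·2)=-61/1518, b=Δ0−h0·(2M0+M1)/6=1003/1518
seg 1: a=3, c=M1/2=-61/253, d=(M2−M1)/(6·3)=107/4554, b=Δ1−h1·(2M1+M2)/6=271/1518
seg 2: a=2, c=M2/2=-15/506, d=(M3−M2)/(6·2)=-233/3036, b=Δ2−h2·(2M2+M3)/6=-481/759
seg 3: a=0, c=M3/2=-124/253, d=(M4−M3)/(6·1)=124/759, b=Δ3−h3·(2M3+M4)/6=-1270/759
t_q=29/4 → seg 3, τ=1/4; S=0+-1270/759·τ+-124/253·τ²+124/759·τ³=-1807/4048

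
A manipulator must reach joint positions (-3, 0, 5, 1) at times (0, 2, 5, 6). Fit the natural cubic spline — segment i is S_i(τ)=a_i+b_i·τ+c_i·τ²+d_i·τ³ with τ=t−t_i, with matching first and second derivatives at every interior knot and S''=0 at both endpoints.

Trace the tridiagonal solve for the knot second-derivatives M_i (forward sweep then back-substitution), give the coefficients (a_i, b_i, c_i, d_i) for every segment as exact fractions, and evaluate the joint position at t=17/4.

  seg 0: a=-3 b=419/426 c=0 d=55/426
  seg 1: a=0 b=1079/426 c=55/71 d=-151/426
  seg 2: a=5 b=-509/213 c=-343/142 d=343/426
S(17/4) = 50739/9088

Δ: Δ0=3/2, Δ1=5/3, Δ2=-4
row 1: diag=10, rhs=1; c'=3/10, d'=1/10
row 2: denom=8−3·3/10=71/10; d'=(-34−3·1/10)/(71/10)=-343/71
back: M2=-343/71
back: M1=1/10−3/10·-343/71=110/71
M: M0=0, M1=110/71, M2=-343/71, M3=0
seg 0: a=-3, c=M0/2=0, d=(M1−M0)/(6·2)=55/426, b=Δ0−h0·(2M0+M1)/6=419/426
seg 1: a=0, c=M1/2=55/71, d=(M2−M1)/(6·3)=-151/426, b=Δ1−h1·(2M1+M2)/6=1079/426
seg 2: a=5, c=M2/2=-343/142, d=(M3−M2)/(6·1)=343/426, b=Δ2−h2·(2M2+M3)/6=-509/213
t_q=17/4 → seg 1, τ=9/4; S=0+1079/426·τ+55/71·τ²+-151/426·τ³=50739/9088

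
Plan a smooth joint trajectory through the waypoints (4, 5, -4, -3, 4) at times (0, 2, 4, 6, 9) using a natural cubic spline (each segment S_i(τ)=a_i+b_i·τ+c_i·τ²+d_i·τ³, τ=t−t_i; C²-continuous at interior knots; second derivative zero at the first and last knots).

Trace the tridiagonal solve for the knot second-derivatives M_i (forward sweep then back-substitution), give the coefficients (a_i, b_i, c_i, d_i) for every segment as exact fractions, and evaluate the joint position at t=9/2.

  seg 0: a=4 b=461/213 c=0 d=-709/1704
  seg 1: a=5 b=-1205/426 c=-709/284 d=1415/1704
  seg 2: a=-4 b=-607/213 c=353/142 d=-691/1704
  seg 3: a=-3 b=949/426 c=15/284 d=-5/852
S(9/2) = -22057/4544

Δ: Δ0=1/2, Δ1=-9/2, Δ2=1/2, Δ3=7/3
row 1: diag=8, rhs=-30; c'=1/4, d'=-15/4
row 2: denom=8−2·1/4=15/2; d'=(30−2·-15/4)/(15/2)=5
row 3: denom=10−2·4/15=142/15; d'=(11−2·5)/(142/15)=15/142
back: M3=15/142
back: M2=5−4/15·15/142=353/71
back: M1=-15/4−1/4·353/71=-709/142
M: M0=0, M1=-709/142, M2=353/71, M3=15/142, M4=0
seg 0: a=4, c=M0/2=0, d=(M1−M0)/(6·2)=-709/1704, b=Δ0−h0·(2M0+M1)/6=461/213
seg 1: a=5, c=M1/2=-709/284, d=(M2−M1)/(6·2)=1415/1704, b=Δ1−h1·(2M1+M2)/6=-1205/426
seg 2: a=-4, c=M2/2=353/142, d=(M3−M2)/(6·2)=-691/1704, b=Δ2−h2·(2M2+M3)/6=-607/213
seg 3: a=-3, c=M3/2=15/284, d=(M4−M3)/(6·3)=-5/852, b=Δ3−h3·(2M3+M4)/6=949/426
t_q=9/2 → seg 2, τ=1/2; S=-4+-607/213·τ+353/142·τ²+-691/1704·τ³=-22057/4544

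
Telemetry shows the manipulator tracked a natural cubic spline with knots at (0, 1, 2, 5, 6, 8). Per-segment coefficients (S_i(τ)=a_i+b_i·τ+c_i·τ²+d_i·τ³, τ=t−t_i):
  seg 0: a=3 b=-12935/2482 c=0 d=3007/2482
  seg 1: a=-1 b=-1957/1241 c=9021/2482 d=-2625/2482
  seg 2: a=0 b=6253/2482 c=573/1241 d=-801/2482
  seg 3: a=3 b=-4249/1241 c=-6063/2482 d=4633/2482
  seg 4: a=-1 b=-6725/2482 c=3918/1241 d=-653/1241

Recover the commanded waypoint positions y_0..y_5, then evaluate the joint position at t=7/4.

y_0 = S_0(0) = a_0 = 3
y_1 = S_1(0) = a_1 = -1
y_2 = S_2(0) = a_2 = 0
y_3 = S_3(0) = a_3 = 3
y_4 = S_4(0) = a_4 = -1
y_5 = S_4(2) = 2
t_q=7/4 is in segment 1 (τ=3/4); S_1(τ)=-92839/158848

y_0=3 y_1=-1 y_2=0 y_3=3 y_4=-1 y_5=2
S(7/4) = -92839/158848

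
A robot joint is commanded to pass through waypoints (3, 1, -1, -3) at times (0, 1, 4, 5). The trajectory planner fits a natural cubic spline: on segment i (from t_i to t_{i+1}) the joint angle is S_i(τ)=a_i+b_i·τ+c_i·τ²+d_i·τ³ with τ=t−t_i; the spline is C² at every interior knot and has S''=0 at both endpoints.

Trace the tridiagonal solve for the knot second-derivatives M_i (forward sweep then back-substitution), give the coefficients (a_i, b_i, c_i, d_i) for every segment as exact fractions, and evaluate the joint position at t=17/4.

Δ: Δ0=-2, Δ1=-2/3, Δ2=-2
row 1: diag=8, rhs=8; c'=3/8, d'=1
row 2: denom=8−3·3/8=55/8; d'=(-8−3·1)/(55/8)=-8/5
back: M2=-8/5
back: M1=1−3/8·-8/5=8/5
M: M0=0, M1=8/5, M2=-8/5, M3=0
seg 0: a=3, c=M0/2=0, d=(M1−M0)/(6·1)=4/15, b=Δ0−h0·(2M0+M1)/6=-34/15
seg 1: a=1, c=M1/2=4/5, d=(M2−M1)/(6·3)=-8/45, b=Δ1−h1·(2M1+M2)/6=-22/15
seg 2: a=-1, c=M2/2=-4/5, d=(M3−M2)/(6·1)=4/15, b=Δ2−h2·(2M2+M3)/6=-22/15
t_q=17/4 → seg 2, τ=1/4; S=-1+-22/15·τ+-4/5·τ²+4/15·τ³=-113/80

  seg 0: a=3 b=-34/15 c=0 d=4/15
  seg 1: a=1 b=-22/15 c=4/5 d=-8/45
  seg 2: a=-1 b=-22/15 c=-4/5 d=4/15
S(17/4) = -113/80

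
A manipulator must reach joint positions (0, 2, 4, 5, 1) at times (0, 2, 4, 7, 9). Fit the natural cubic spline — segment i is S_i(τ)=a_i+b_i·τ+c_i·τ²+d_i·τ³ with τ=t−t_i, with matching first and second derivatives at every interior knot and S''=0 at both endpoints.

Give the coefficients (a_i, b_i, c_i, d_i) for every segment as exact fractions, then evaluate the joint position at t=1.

Δ: Δ0=1, Δ1=1, Δ2=1/3, Δ3=-2
row 1: diag=8, rhs=0; c'=1/4, d'=0
row 2: denom=10−2·1/4=19/2; d'=(-4−2·0)/(19/2)=-8/19
row 3: denom=10−3·6/19=172/19; d'=(-14−3·-8/19)/(172/19)=-121/86
back: M3=-121/86
back: M2=-8/19−6/19·-121/86=1/43
back: M1=0−1/4·1/43=-1/172
M: M0=0, M1=-1/172, M2=1/43, M3=-121/86, M4=0
seg 0: a=0, c=M0/2=0, d=(M1−M0)/(6·2)=-1/2064, b=Δ0−h0·(2M0+M1)/6=517/516
seg 1: a=2, c=M1/2=-1/344, d=(M2−M1)/(6·2)=5/2064, b=Δ1−h1·(2M1+M2)/6=257/258
seg 2: a=4, c=M2/2=1/86, d=(M3−M2)/(6·3)=-41/516, b=Δ2−h2·(2M2+M3)/6=523/516
seg 3: a=5, c=M3/2=-121/172, d=(M4−M3)/(6·2)=121/1032, b=Δ3−h3·(2M3+M4)/6=-137/129
t_q=1 → seg 0, τ=1; S=0+517/516·τ+0·τ²+-1/2064·τ³=689/688

  seg 0: a=0 b=517/516 c=0 d=-1/2064
  seg 1: a=2 b=257/258 c=-1/344 d=5/2064
  seg 2: a=4 b=523/516 c=1/86 d=-41/516
  seg 3: a=5 b=-137/129 c=-121/172 d=121/1032
S(1) = 689/688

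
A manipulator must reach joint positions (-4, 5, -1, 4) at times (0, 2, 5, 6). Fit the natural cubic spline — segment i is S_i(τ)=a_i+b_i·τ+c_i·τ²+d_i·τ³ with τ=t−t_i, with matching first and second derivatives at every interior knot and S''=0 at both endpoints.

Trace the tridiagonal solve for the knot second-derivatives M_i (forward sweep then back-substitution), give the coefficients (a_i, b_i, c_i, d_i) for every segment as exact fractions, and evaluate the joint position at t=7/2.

Δ: Δ0=9/2, Δ1=-2, Δ2=5
row 1: diag=10, rhs=-39; c'=3/10, d'=-39/10
row 2: denom=8−3·3/10=71/10; d'=(42−3·-39/10)/(71/10)=537/71
back: M2=537/71
back: M1=-39/10−3/10·537/71=-438/71
M: M0=0, M1=-438/71, M2=537/71, M3=0
seg 0: a=-4, c=M0/2=0, d=(M1−M0)/(6·2)=-73/142, b=Δ0−h0·(2M0+M1)/6=931/142
seg 1: a=5, c=M1/2=-219/71, d=(M2−M1)/(6·3)=325/426, b=Δ1−h1·(2M1+M2)/6=55/142
seg 2: a=-1, c=M2/2=537/142, d=(M3−M2)/(6·1)=-179/142, b=Δ2−h2·(2M2+M3)/6=176/71
t_q=7/2 → seg 1, τ=3/2; S=5+55/142·τ+-219/71·τ²+325/426·τ³=1381/1136

  seg 0: a=-4 b=931/142 c=0 d=-73/142
  seg 1: a=5 b=55/142 c=-219/71 d=325/426
  seg 2: a=-1 b=176/71 c=537/142 d=-179/142
S(7/2) = 1381/1136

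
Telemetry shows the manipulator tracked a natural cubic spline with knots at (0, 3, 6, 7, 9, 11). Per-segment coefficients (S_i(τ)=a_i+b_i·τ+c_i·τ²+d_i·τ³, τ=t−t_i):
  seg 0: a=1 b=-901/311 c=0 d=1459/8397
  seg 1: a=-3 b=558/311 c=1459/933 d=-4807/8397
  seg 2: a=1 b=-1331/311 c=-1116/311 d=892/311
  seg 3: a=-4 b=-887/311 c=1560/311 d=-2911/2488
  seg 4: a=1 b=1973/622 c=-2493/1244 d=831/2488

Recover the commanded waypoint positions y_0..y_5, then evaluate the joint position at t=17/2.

y_0 = S_0(0) = a_0 = 1
y_1 = S_1(0) = a_1 = -3
y_2 = S_2(0) = a_2 = 1
y_3 = S_3(0) = a_3 = -4
y_4 = S_4(0) = a_4 = 1
y_5 = S_4(2) = 2
t_q=17/2 is in segment 3 (τ=3/2); S_3(τ)=-18725/19904

y_0=1 y_1=-3 y_2=1 y_3=-4 y_4=1 y_5=2
S(17/2) = -18725/19904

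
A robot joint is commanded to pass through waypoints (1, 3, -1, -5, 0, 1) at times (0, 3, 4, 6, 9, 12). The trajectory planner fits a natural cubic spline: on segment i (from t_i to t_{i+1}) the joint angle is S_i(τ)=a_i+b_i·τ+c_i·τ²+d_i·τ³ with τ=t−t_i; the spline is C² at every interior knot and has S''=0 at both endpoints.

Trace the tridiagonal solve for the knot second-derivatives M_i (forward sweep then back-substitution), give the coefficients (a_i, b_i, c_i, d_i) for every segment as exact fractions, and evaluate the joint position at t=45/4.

Δ: Δ0=2/3, Δ1=-4, Δ2=-2, Δ3=5/3, Δ4=1/3
row 1: diag=8, rhs=-28; c'=1/8, d'=-7/2
row 2: denom=6−1·1/8=47/8; d'=(12−1·-7/2)/(47/8)=124/47
row 3: denom=10−2·16/47=438/47; d'=(22−2·124/47)/(438/47)=131/73
row 4: denom=12−3·47/146=1611/146; d'=(-8−3·131/73)/(1611/146)=-1954/1611
back: M4=-1954/1611
back: M3=131/73−47/146·-1954/1611=3520/1611
back: M2=124/47−16/47·3520/1611=3052/1611
back: M1=-7/2−1/8·3052/1611=-6020/1611
M: M0=0, M1=-6020/1611, M2=3052/1611, M3=3520/1611, M4=-1954/1611, M5=0
seg 0: a=1, c=M0/2=0, d=(M1−M0)/(6·3)=-3010/14499, b=Δ0−h0·(2M0+M1)/6=4084/1611
seg 1: a=3, c=M1/2=-3010/1611, d=(M2−M1)/(6·1)=168/179, b=Δ1−h1·(2M1+M2)/6=-4946/1611
seg 2: a=-1, c=M2/2=1526/1611, d=(M3−M2)/(6·2)=13/537, b=Δ2−h2·(2M2+M3)/6=-6430/1611
seg 3: a=-5, c=M3/2=1760/1611, d=(M4−M3)/(6·3)=-2737/14499, b=Δ3−h3·(2M3+M4)/6=142/1611
seg 4: a=0, c=M4/2=-977/1611, d=(M5−M4)/(6·3)=977/14499, b=Δ4−h4·(2M4+M5)/6=2491/1611
t_q=45/4 → seg 4, τ=9/4; S=0+2491/1611·τ+-977/1611·τ²+977/14499·τ³=13477/11456

  seg 0: a=1 b=4084/1611 c=0 d=-3010/14499
  seg 1: a=3 b=-4946/1611 c=-3010/1611 d=168/179
  seg 2: a=-1 b=-6430/1611 c=1526/1611 d=13/537
  seg 3: a=-5 b=142/1611 c=1760/1611 d=-2737/14499
  seg 4: a=0 b=2491/1611 c=-977/1611 d=977/14499
S(45/4) = 13477/11456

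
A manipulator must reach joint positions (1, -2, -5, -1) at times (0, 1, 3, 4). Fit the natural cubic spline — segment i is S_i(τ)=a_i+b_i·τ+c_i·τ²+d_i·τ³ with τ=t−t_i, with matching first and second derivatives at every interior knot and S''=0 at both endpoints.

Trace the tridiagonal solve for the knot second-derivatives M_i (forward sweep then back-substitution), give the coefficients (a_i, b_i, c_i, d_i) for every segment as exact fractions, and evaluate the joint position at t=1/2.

Δ: Δ0=-3, Δ1=-3/2, Δ2=4
row 1: diag=6, rhs=9; c'=1/3, d'=3/2
row 2: denom=6−2·1/3=16/3; d'=(33−2·3/2)/(16/3)=45/8
back: M2=45/8
back: M1=3/2−1/3·45/8=-3/8
M: M0=0, M1=-3/8, M2=45/8, M3=0
seg 0: a=1, c=M0/2=0, d=(M1−M0)/(6·1)=-1/16, b=Δ0−h0·(2M0+M1)/6=-47/16
seg 1: a=-2, c=M1/2=-3/16, d=(M2−M1)/(6·2)=1/2, b=Δ1−h1·(2M1+M2)/6=-25/8
seg 2: a=-5, c=M2/2=45/16, d=(M3−M2)/(6·1)=-15/16, b=Δ2−h2·(2M2+M3)/6=17/8
t_q=1/2 → seg 0, τ=1/2; S=1+-47/16·τ+0·τ²+-1/16·τ³=-61/128

  seg 0: a=1 b=-47/16 c=0 d=-1/16
  seg 1: a=-2 b=-25/8 c=-3/16 d=1/2
  seg 2: a=-5 b=17/8 c=45/16 d=-15/16
S(1/2) = -61/128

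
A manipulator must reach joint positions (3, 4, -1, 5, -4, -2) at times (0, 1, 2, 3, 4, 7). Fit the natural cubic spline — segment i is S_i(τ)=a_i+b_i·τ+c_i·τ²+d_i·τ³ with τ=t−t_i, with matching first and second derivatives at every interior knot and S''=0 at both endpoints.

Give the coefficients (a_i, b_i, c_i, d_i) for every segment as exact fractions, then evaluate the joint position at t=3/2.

  seg 0: a=3 b=4799/1299 c=0 d=-3500/1299
  seg 1: a=4 b=-5701/1299 c=-3500/433 d=9706/1299
  seg 2: a=-1 b=2417/1299 c=6206/433 d=-13241/1299
  seg 3: a=5 b=-70/1299 c=-7035/433 d=9484/1299
  seg 4: a=-4 b=-13828/1299 c=2449/433 d=-2449/3897
S(3/2) = 1245/1732

Δ: Δ0=1, Δ1=-5, Δ2=6, Δ3=-9, Δ4=2/3
row 1: diag=4, rhs=-36; c'=1/4, d'=-9
row 2: denom=4−1·1/4=15/4; d'=(66−1·-9)/(15/4)=20
row 3: denom=4−1·4/15=56/15; d'=(-90−1·20)/(56/15)=-825/28
row 4: denom=8−1·15/56=433/56; d'=(58−1·-825/28)/(433/56)=4898/433
back: M4=4898/433
back: M3=-825/28−15/56·4898/433=-14070/433
back: M2=20−4/15·-14070/433=12412/433
back: M1=-9−1/4·12412/433=-7000/433
M: M0=0, M1=-7000/433, M2=12412/433, M3=-14070/433, M4=4898/433, M5=0
seg 0: a=3, c=M0/2=0, d=(M1−M0)/(6·1)=-3500/1299, b=Δ0−h0·(2M0+M1)/6=4799/1299
seg 1: a=4, c=M1/2=-3500/433, d=(M2−M1)/(6·1)=9706/1299, b=Δ1−h1·(2M1+M2)/6=-5701/1299
seg 2: a=-1, c=M2/2=6206/433, d=(M3−M2)/(6·1)=-13241/1299, b=Δ2−h2·(2M2+M3)/6=2417/1299
seg 3: a=5, c=M3/2=-7035/433, d=(M4−M3)/(6·1)=9484/1299, b=Δ3−h3·(2M3+M4)/6=-70/1299
seg 4: a=-4, c=M4/2=2449/433, d=(M5−M4)/(6·3)=-2449/3897, b=Δ4−h4·(2M4+M5)/6=-13828/1299
t_q=3/2 → seg 1, τ=1/2; S=4+-5701/1299·τ+-3500/433·τ²+9706/1299·τ³=1245/1732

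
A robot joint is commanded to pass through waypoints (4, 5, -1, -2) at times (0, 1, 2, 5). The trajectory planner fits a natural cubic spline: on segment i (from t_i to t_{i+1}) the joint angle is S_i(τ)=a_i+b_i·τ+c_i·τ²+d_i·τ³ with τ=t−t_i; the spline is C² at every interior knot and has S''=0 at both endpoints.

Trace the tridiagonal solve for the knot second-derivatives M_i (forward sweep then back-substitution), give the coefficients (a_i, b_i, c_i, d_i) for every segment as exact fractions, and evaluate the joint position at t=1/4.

  seg 0: a=4 b=278/93 c=0 d=-185/93
  seg 1: a=5 b=-277/93 c=-185/31 d=274/93
  seg 2: a=-1 b=-565/93 c=89/31 d=-89/279
S(1/4) = 9357/1984

Δ: Δ0=1, Δ1=-6, Δ2=-1/3
row 1: diag=4, rhs=-42; c'=1/4, d'=-21/2
row 2: denom=8−1·1/4=31/4; d'=(34−1·-21/2)/(31/4)=178/31
back: M2=178/31
back: M1=-21/2−1/4·178/31=-370/31
M: M0=0, M1=-370/31, M2=178/31, M3=0
seg 0: a=4, c=M0/2=0, d=(M1−M0)/(6·1)=-185/93, b=Δ0−h0·(2M0+M1)/6=278/93
seg 1: a=5, c=M1/2=-185/31, d=(M2−M1)/(6·1)=274/93, b=Δ1−h1·(2M1+M2)/6=-277/93
seg 2: a=-1, c=M2/2=89/31, d=(M3−M2)/(6·3)=-89/279, b=Δ2−h2·(2M2+M3)/6=-565/93
t_q=1/4 → seg 0, τ=1/4; S=4+278/93·τ+0·τ²+-185/93·τ³=9357/1984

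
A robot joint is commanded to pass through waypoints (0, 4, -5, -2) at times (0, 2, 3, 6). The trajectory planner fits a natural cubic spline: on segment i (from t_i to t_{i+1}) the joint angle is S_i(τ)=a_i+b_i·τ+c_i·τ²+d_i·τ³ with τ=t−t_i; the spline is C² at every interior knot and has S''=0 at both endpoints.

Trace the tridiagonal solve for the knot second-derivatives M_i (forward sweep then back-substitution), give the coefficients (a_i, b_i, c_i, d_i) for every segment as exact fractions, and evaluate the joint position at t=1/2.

Δ: Δ0=2, Δ1=-9, Δ2=1
row 1: diag=6, rhs=-66; c'=1/6, d'=-11
row 2: denom=8−1·1/6=47/6; d'=(60−1·-11)/(47/6)=426/47
back: M2=426/47
back: M1=-11−1/6·426/47=-588/47
M: M0=0, M1=-588/47, M2=426/47, M3=0
seg 0: a=0, c=M0/2=0, d=(M1−M0)/(6·2)=-49/47, b=Δ0−h0·(2M0+M1)/6=290/47
seg 1: a=4, c=M1/2=-294/47, d=(M2−M1)/(6·1)=169/47, b=Δ1−h1·(2M1+M2)/6=-298/47
seg 2: a=-5, c=M2/2=213/47, d=(M3−M2)/(6·3)=-71/141, b=Δ2−h2·(2M2+M3)/6=-379/47
t_q=1/2 → seg 0, τ=1/2; S=0+290/47·τ+0·τ²+-49/47·τ³=1111/376

  seg 0: a=0 b=290/47 c=0 d=-49/47
  seg 1: a=4 b=-298/47 c=-294/47 d=169/47
  seg 2: a=-5 b=-379/47 c=213/47 d=-71/141
S(1/2) = 1111/376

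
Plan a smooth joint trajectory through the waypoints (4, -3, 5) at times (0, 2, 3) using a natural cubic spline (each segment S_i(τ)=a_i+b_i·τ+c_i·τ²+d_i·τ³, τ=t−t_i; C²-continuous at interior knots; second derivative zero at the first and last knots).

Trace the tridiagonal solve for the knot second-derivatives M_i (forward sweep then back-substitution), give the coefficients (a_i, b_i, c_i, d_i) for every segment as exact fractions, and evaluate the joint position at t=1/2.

Δ: Δ0=-7/2, Δ1=8
row 1: diag=6, rhs=69; c'=1/6, d'=23/2
back: M1=23/2
M: M0=0, M1=23/2, M2=0
seg 0: a=4, c=M0/2=0, d=(M1−M0)/(6·2)=23/24, b=Δ0−h0·(2M0+M1)/6=-22/3
seg 1: a=-3, c=M1/2=23/4, d=(M2−M1)/(6·1)=-23/12, b=Δ1−h1·(2M1+M2)/6=25/6
t_q=1/2 → seg 0, τ=1/2; S=4+-22/3·τ+0·τ²+23/24·τ³=29/64

  seg 0: a=4 b=-22/3 c=0 d=23/24
  seg 1: a=-3 b=25/6 c=23/4 d=-23/12
S(1/2) = 29/64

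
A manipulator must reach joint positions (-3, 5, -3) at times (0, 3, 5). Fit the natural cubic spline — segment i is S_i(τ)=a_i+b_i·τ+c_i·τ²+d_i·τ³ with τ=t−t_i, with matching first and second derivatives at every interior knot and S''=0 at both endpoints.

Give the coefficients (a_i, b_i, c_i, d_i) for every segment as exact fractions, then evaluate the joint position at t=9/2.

Δ: Δ0=8/3, Δ1=-4
row 1: diag=10, rhs=-40; c'=1/5, d'=-4
back: M1=-4
M: M0=0, M1=-4, M2=0
seg 0: a=-3, c=M0/2=0, d=(M1−M0)/(6·3)=-2/9, b=Δ0−h0·(2M0+M1)/6=14/3
seg 1: a=5, c=M1/2=-2, d=(M2−M1)/(6·2)=1/3, b=Δ1−h1·(2M1+M2)/6=-4/3
t_q=9/2 → seg 1, τ=3/2; S=5+-4/3·τ+-2·τ²+1/3·τ³=-3/8

  seg 0: a=-3 b=14/3 c=0 d=-2/9
  seg 1: a=5 b=-4/3 c=-2 d=1/3
S(9/2) = -3/8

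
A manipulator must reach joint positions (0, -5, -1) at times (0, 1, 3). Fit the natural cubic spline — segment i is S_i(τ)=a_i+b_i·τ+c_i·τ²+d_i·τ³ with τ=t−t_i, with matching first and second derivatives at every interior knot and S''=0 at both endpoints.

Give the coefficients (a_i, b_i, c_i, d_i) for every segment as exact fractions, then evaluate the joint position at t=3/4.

  seg 0: a=0 b=-37/6 c=0 d=7/6
  seg 1: a=-5 b=-8/3 c=7/2 d=-7/12
S(3/4) = -529/128

Δ: Δ0=-5, Δ1=2
row 1: diag=6, rhs=42; c'=1/3, d'=7
back: M1=7
M: M0=0, M1=7, M2=0
seg 0: a=0, c=M0/2=0, d=(M1−M0)/(6·1)=7/6, b=Δ0−h0·(2M0+M1)/6=-37/6
seg 1: a=-5, c=M1/2=7/2, d=(M2−M1)/(6·2)=-7/12, b=Δ1−h1·(2M1+M2)/6=-8/3
t_q=3/4 → seg 0, τ=3/4; S=0+-37/6·τ+0·τ²+7/6·τ³=-529/128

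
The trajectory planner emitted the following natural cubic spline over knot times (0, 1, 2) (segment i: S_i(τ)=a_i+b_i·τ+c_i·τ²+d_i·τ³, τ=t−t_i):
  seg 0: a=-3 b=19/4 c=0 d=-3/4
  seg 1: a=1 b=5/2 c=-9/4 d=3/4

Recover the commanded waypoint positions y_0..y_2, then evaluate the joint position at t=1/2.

y_0=-3 y_1=1 y_2=2
S(1/2) = -23/32

y_0 = S_0(0) = a_0 = -3
y_1 = S_1(0) = a_1 = 1
y_2 = S_1(1) = 2
t_q=1/2 is in segment 0 (τ=1/2); S_0(τ)=-23/32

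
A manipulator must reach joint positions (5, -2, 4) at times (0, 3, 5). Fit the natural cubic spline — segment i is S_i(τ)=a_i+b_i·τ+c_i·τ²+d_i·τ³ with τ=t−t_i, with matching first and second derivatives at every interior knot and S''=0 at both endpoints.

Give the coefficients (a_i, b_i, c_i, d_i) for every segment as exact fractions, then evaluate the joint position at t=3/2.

  seg 0: a=5 b=-59/15 c=0 d=8/45
  seg 1: a=-2 b=13/15 c=8/5 d=-4/15
S(3/2) = -3/10

Δ: Δ0=-7/3, Δ1=3
row 1: diag=10, rhs=32; c'=1/5, d'=16/5
back: M1=16/5
M: M0=0, M1=16/5, M2=0
seg 0: a=5, c=M0/2=0, d=(M1−M0)/(6·3)=8/45, b=Δ0−h0·(2M0+M1)/6=-59/15
seg 1: a=-2, c=M1/2=8/5, d=(M2−M1)/(6·2)=-4/15, b=Δ1−h1·(2M1+M2)/6=13/15
t_q=3/2 → seg 0, τ=3/2; S=5+-59/15·τ+0·τ²+8/45·τ³=-3/10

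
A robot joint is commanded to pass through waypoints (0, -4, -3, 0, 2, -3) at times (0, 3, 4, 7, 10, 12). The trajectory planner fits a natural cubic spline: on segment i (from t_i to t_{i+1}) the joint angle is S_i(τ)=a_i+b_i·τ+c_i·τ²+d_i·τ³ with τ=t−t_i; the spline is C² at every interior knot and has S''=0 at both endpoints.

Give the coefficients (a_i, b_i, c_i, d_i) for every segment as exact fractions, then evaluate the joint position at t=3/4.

Δ: Δ0=-4/3, Δ1=1, Δ2=1, Δ3=2/3, Δ4=-5/2
row 1: diag=8, rhs=14; c'=1/8, d'=7/4
row 2: denom=8−1·1/8=63/8; d'=(0−1·7/4)/(63/8)=-2/9
row 3: denom=12−3·8/21=76/7; d'=(-2−3·-2/9)/(76/7)=-7/57
row 4: denom=10−3·21/76=697/76; d'=(-19−3·-7/57)/(697/76)=-1416/697
back: M4=-1416/697
back: M3=-7/57−21/76·-1416/697=917/2091
back: M2=-2/9−8/21·917/2091=-814/2091
back: M1=7/4−1/8·-814/2091=3761/2091
M: M0=0, M1=3761/2091, M2=-814/2091, M3=917/2091, M4=-1416/697, M5=0
seg 0: a=0, c=M0/2=0, d=(M1−M0)/(6·3)=3761/37638, b=Δ0−h0·(2M0+M1)/6=-9337/4182
seg 1: a=-4, c=M1/2=3761/4182, d=(M2−M1)/(6·1)=-1525/4182, b=Δ1−h1·(2M1+M2)/6=973/2091
seg 2: a=-3, c=M2/2=-407/2091, d=(M3−M2)/(6·3)=577/12546, b=Δ2−h2·(2M2+M3)/6=1631/1394
seg 3: a=0, c=M3/2=917/4182, d=(M4−M3)/(6·3)=-5165/37638, b=Δ3−h3·(2M3+M4)/6=51/41
seg 4: a=2, c=M4/2=-708/697, d=(M5−M4)/(6·2)=118/697, b=Δ4−h4·(2M4+M5)/6=-1597/1394
t_q=3/4 → seg 0, τ=3/4; S=0+-9337/4182·τ+0·τ²+3761/37638·τ³=-145631/89216

  seg 0: a=0 b=-9337/4182 c=0 d=3761/37638
  seg 1: a=-4 b=973/2091 c=3761/4182 d=-1525/4182
  seg 2: a=-3 b=1631/1394 c=-407/2091 d=577/12546
  seg 3: a=0 b=51/41 c=917/4182 d=-5165/37638
  seg 4: a=2 b=-1597/1394 c=-708/697 d=118/697
S(3/4) = -145631/89216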